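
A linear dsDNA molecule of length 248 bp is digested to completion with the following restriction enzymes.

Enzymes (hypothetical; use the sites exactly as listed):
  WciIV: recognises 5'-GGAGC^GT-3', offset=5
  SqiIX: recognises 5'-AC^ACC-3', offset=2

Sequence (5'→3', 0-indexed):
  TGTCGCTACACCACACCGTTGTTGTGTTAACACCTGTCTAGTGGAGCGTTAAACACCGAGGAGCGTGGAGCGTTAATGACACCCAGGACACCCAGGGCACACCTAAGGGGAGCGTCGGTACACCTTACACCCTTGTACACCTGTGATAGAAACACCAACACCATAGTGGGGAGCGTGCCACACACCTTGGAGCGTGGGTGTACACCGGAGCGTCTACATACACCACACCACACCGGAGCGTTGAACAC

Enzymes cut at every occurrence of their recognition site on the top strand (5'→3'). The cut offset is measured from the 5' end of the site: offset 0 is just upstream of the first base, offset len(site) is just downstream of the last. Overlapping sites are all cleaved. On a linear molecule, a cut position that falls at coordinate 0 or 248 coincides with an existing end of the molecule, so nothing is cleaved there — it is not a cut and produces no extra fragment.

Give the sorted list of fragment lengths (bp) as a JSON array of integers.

[5,5,5,6,7,7,7,8,8,8,9,9,9,9,9,10,10,10,10,10,11,13,15,15,16,17]

Scan for sites:
  WciIV GGAGCGT/5: at [42, 59, 66, 108, 169, 188, 206, 234] ⇒ [47, 64, 71, 113, 174, 193, 211, 239]
  SqiIX ACACC/2: at [7, 12, 29, 52, 78, 87, 98, 119, 126, 136, 151, 157, 181, 201, 219, 224, 229] ⇒ [9, 14, 31, 54, 80, 89, 100, 121, 128, 138, 153, 159, 183, 203, 221, 226, 231]

Pooled cuts: [9, 14, 31, 47, 54, 64, 71, 80, 89, 100, 113, 121, 128, 138, 153, 159, 174, 183, 193, 203, 211, 221, 226, 231, 239]

Fragments:
  [0,9): 9 bp
  [9,14): 5 bp
  [14,31): 17 bp
  [31,47): 16 bp
  [47,54): 7 bp
  [54,64): 10 bp
  [64,71): 7 bp
  [71,80): 9 bp
  [80,89): 9 bp
  [89,100): 11 bp
  [100,113): 13 bp
  [113,121): 8 bp
  [121,128): 7 bp
  [128,138): 10 bp
  [138,153): 15 bp
  [153,159): 6 bp
  [159,174): 15 bp
  [174,183): 9 bp
  [183,193): 10 bp
  [193,203): 10 bp
  [203,211): 8 bp
  [211,221): 10 bp
  [221,226): 5 bp
  [226,231): 5 bp
  [231,239): 8 bp
  [239,248): 9 bp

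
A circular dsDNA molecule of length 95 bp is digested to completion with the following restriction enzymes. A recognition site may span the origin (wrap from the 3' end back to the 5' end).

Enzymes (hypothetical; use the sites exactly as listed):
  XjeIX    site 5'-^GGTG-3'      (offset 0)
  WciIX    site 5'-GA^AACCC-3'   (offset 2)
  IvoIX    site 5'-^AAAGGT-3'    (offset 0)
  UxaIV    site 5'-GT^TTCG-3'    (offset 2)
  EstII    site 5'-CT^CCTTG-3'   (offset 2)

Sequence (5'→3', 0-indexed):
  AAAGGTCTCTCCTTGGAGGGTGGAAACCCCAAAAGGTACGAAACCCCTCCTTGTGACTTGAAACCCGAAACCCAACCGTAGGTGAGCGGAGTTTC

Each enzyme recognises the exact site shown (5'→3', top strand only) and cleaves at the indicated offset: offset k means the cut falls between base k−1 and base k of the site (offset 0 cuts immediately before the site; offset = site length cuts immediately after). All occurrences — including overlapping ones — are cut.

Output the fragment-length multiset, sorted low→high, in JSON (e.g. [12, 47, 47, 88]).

[6,7,7,7,8,10,10,12,13,15]

Scan for sites:
  XjeIX (GGTG, off=0): starts [18, 80] → cuts [18, 80]
  WciIX (GAAACCC, off=2): starts [22, 39, 59, 66] → cuts [24, 41, 61, 68]
  IvoIX (AAAGGT, off=0): starts [0, 31] → cuts [0, 31]
  UxaIV (GTTTCG, off=2): no sites
  EstII (CTCCTTG, off=2): starts [8, 46] → cuts [10, 48]

All cut coordinates (distinct, sorted): [0, 10, 18, 24, 31, 41, 48, 61, 68, 80]

Fragment lengths:
  0→10: 10 bp
  10→18: 8 bp
  18→24: 6 bp
  24→31: 7 bp
  31→41: 10 bp
  41→48: 7 bp
  48→61: 13 bp
  61→68: 7 bp
  68→80: 12 bp
  80→0 (wrap): 95-80+0 = 15 bp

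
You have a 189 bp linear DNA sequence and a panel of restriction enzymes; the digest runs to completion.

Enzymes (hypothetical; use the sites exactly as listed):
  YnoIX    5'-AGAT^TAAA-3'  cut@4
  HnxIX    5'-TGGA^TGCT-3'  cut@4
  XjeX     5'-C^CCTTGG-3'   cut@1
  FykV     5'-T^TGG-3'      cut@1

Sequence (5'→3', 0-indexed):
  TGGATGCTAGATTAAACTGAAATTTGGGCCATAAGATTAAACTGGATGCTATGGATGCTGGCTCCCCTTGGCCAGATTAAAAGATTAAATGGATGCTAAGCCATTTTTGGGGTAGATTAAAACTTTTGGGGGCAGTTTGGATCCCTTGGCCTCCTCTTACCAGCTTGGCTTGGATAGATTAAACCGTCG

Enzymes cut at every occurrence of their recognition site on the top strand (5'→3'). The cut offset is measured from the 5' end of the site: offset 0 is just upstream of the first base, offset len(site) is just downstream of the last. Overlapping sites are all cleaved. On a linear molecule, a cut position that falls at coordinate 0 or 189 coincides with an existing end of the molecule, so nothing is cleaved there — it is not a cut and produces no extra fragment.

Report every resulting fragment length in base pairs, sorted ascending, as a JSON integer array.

Scan for sites:
  YnoIX AGATTAAA/4: at [8, 33, 73, 81, 113, 175] ⇒ [12, 37, 77, 85, 117, 179]
  HnxIX TGGATGCT/4: at [0, 42, 51, 89] ⇒ [4, 46, 55, 93]
  XjeX CCCTTGG/1: at [64, 142] ⇒ [65, 143]
  FykV TTGG/1: at [23, 67, 106, 125, 136, 145, 164, 169] ⇒ [24, 68, 107, 126, 137, 146, 165, 170]

All cut coordinates (distinct, sorted): [4, 12, 24, 37, 46, 55, 65, 68, 77, 85, 93, 107, 117, 126, 137, 143, 146, 165, 170, 179]

Fragment lengths:
  [0,4): 4 bp
  [4,12): 8 bp
  [12,24): 12 bp
  [24,37): 13 bp
  [37,46): 9 bp
  [46,55): 9 bp
  [55,65): 10 bp
  [65,68): 3 bp
  [68,77): 9 bp
  [77,85): 8 bp
  [85,93): 8 bp
  [93,107): 14 bp
  [107,117): 10 bp
  [117,126): 9 bp
  [126,137): 11 bp
  [137,143): 6 bp
  [143,146): 3 bp
  [146,165): 19 bp
  [165,170): 5 bp
  [170,179): 9 bp
  [179,189): 10 bp

[3,3,4,5,6,8,8,8,9,9,9,9,9,10,10,10,11,12,13,14,19]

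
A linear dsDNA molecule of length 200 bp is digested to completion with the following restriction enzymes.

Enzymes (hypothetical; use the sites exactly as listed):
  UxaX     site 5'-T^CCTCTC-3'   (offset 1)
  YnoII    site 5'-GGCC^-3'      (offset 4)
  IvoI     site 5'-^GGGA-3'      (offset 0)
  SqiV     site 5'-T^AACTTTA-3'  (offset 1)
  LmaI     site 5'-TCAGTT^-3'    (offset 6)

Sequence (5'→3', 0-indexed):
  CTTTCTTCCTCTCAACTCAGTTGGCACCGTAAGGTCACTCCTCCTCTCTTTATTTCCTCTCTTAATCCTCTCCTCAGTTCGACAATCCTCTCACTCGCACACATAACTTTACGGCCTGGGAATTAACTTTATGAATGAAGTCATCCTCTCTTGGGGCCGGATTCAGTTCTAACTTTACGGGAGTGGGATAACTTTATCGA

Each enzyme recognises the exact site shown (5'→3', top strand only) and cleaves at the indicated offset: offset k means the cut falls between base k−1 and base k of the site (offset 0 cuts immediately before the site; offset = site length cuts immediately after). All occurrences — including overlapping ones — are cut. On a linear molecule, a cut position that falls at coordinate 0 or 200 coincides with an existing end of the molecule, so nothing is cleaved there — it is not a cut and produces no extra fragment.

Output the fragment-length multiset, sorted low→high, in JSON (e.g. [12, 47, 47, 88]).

Per-enzyme occurrences:
  UxaX (TCCTCTC, off=1): starts [6, 41, 54, 65, 85, 143] → cuts [7, 42, 55, 66, 86, 144]
  YnoII (GGCC, off=4): starts [112, 154] → cuts [116, 158]
  IvoI (GGGA, off=0): starts [117, 178, 184] → cuts [117, 178, 184]
  SqiV (TAACTTTA, off=1): starts [103, 123, 169, 188] → cuts [104, 124, 170, 189]
  LmaI (TCAGTT, off=6): starts [16, 73, 162] → cuts [22, 79, 168]

All cut coordinates (distinct, sorted): [7, 22, 42, 55, 66, 79, 86, 104, 116, 117, 124, 144, 158, 168, 170, 178, 184, 189]

Fragment lengths:
  [0,7): 7 bp
  [7,22): 15 bp
  [22,42): 20 bp
  [42,55): 13 bp
  [55,66): 11 bp
  [66,79): 13 bp
  [79,86): 7 bp
  [86,104): 18 bp
  [104,116): 12 bp
  [116,117): 1 bp
  [117,124): 7 bp
  [124,144): 20 bp
  [144,158): 14 bp
  [158,168): 10 bp
  [168,170): 2 bp
  [170,178): 8 bp
  [178,184): 6 bp
  [184,189): 5 bp
  [189,200): 11 bp

[1,2,5,6,7,7,7,8,10,11,11,12,13,13,14,15,18,20,20]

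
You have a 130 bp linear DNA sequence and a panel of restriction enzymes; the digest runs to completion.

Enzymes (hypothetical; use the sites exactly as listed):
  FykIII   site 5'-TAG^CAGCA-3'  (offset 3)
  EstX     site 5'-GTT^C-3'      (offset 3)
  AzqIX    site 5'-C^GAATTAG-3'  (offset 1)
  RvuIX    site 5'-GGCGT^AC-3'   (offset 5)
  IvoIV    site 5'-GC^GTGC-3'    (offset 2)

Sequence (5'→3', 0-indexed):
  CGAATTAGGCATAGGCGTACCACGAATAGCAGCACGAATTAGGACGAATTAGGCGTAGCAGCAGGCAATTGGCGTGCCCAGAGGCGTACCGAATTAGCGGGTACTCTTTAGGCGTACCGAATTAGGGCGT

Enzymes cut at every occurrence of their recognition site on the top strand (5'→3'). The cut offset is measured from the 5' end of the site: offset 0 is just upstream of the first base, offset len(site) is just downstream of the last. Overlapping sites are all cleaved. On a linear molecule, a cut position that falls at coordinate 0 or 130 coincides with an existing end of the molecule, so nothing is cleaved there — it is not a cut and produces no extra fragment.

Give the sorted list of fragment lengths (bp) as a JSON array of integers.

[1,3,3,6,10,11,12,13,14,15,17,25]

Scan for sites:
  FykIII TAGCAGCA/3: at [26, 55] ⇒ [29, 58]
  EstX (GTTC, off=3): no sites
  AzqIX CGAATTAG/1: at [0, 34, 44, 89, 117] ⇒ [1, 35, 45, 90, 118]
  RvuIX GGCGTAC/5: at [13, 82, 110] ⇒ [18, 87, 115]
  IvoIV GCGTGC/2: at [71] ⇒ [73]

Pooled cuts: [1, 18, 29, 35, 45, 58, 73, 87, 90, 115, 118]

Fragment lengths:
  [0,1): 1 bp
  [1,18): 17 bp
  [18,29): 11 bp
  [29,35): 6 bp
  [35,45): 10 bp
  [45,58): 13 bp
  [58,73): 15 bp
  [73,87): 14 bp
  [87,90): 3 bp
  [90,115): 25 bp
  [115,118): 3 bp
  [118,130): 12 bp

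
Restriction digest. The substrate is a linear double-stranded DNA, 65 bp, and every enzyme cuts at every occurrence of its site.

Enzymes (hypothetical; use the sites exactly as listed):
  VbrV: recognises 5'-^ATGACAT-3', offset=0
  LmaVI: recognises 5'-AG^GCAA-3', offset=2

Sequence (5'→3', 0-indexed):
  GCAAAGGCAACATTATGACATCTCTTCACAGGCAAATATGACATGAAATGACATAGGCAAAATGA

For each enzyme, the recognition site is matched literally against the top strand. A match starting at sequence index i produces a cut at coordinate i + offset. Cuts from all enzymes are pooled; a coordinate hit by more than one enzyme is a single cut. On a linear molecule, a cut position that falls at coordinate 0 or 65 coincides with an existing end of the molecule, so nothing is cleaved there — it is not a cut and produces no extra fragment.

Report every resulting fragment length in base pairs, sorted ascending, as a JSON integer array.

Per-enzyme occurrences:
  VbrV ATGACAT/0: at [14, 37, 47] ⇒ [14, 37, 47]
  LmaVI AGGCAA/2: at [4, 29, 54] ⇒ [6, 31, 56]

All cut coordinates (distinct, sorted): [6, 14, 31, 37, 47, 56]

Fragments:
  [0,6): 6 bp
  [6,14): 8 bp
  [14,31): 17 bp
  [31,37): 6 bp
  [37,47): 10 bp
  [47,56): 9 bp
  [56,65): 9 bp

[6,6,8,9,9,10,17]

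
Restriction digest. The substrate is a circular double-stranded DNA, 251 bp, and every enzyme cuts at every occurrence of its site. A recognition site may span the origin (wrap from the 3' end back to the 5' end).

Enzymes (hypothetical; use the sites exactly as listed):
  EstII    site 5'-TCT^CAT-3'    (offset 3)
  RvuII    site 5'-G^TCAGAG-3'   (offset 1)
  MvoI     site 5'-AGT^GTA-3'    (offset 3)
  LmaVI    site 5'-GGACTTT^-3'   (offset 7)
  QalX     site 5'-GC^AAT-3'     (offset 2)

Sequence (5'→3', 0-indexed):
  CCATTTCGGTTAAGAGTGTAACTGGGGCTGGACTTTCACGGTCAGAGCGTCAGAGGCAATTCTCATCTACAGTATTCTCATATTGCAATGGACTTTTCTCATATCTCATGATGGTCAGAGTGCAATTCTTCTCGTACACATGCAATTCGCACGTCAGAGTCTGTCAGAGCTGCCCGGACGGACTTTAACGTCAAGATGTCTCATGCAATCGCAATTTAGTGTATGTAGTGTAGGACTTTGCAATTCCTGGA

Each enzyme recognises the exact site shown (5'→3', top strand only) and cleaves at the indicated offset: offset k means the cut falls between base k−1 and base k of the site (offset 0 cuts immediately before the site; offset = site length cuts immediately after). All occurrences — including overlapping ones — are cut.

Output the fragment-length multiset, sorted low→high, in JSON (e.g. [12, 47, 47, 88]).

[2,3,5,5,6,6,7,8,8,8,8,8,9,9,10,10,10,10,15,15,19,20,23,27]

Per-enzyme occurrences:
  EstII TCTCAT/3: at [60, 75, 96, 103, 198] ⇒ [63, 78, 99, 106, 201]
  RvuII GTCAGAG/1: at [40, 48, 113, 152, 162] ⇒ [41, 49, 114, 153, 163]
  MvoI AGTGTA/3: at [14, 217, 226] ⇒ [17, 220, 229]
  LmaVI GGACTTT/7: at [29, 89, 179, 232] ⇒ [36, 96, 186, 239]
  QalX GCAAT/2: at [55, 84, 121, 141, 204, 210, 239] ⇒ [57, 86, 123, 143, 206, 212, 241]

Pooled cuts: [17, 36, 41, 49, 57, 63, 78, 86, 96, 99, 106, 114, 123, 143, 153, 163, 186, 201, 206, 212, 220, 229, 239, 241]

Fragment lengths:
  17→36: 19 bp
  36→41: 5 bp
  41→49: 8 bp
  49→57: 8 bp
  57→63: 6 bp
  63→78: 15 bp
  78→86: 8 bp
  86→96: 10 bp
  96→99: 3 bp
  99→106: 7 bp
  106→114: 8 bp
  114→123: 9 bp
  123→143: 20 bp
  143→153: 10 bp
  153→163: 10 bp
  163→186: 23 bp
  186→201: 15 bp
  201→206: 5 bp
  206→212: 6 bp
  212→220: 8 bp
  220→229: 9 bp
  229→239: 10 bp
  239→241: 2 bp
  241→17 (wrap): 251-241+17 = 27 bp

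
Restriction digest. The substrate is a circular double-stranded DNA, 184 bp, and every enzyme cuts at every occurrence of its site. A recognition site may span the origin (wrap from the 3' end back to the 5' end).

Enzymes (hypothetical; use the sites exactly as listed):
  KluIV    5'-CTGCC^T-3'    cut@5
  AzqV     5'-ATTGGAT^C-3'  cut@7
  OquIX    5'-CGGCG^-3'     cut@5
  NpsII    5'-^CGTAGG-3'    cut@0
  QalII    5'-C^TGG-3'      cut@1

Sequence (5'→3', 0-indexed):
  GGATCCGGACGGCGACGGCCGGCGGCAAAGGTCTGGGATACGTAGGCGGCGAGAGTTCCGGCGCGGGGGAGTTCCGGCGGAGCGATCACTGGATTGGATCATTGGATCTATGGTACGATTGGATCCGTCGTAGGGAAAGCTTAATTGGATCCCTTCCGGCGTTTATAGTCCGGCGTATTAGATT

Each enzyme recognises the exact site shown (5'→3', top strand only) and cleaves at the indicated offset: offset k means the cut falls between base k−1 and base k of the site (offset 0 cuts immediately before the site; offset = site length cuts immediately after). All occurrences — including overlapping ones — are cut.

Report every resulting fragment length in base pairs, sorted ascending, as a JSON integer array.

Scan for sites:
  KluIV (CTGCCT, off=5): no sites
  AzqV ATTGGATC/7: at [92, 100, 117, 143, 181] ⇒ [4, 99, 107, 124, 150]
  OquIX CGGCG/5: at [9, 19, 46, 58, 74, 156, 170] ⇒ [14, 24, 51, 63, 79, 161, 175]
  NpsII CGTAGG/0: at [40, 128] ⇒ [40, 128]
  QalII CTGG/1: at [32, 88] ⇒ [33, 89]

All cut coordinates (distinct, sorted): [4, 14, 24, 33, 40, 51, 63, 79, 89, 99, 107, 124, 128, 150, 161, 175]

Fragment lengths:
  4→14: 10 bp
  14→24: 10 bp
  24→33: 9 bp
  33→40: 7 bp
  40→51: 11 bp
  51→63: 12 bp
  63→79: 16 bp
  79→89: 10 bp
  89→99: 10 bp
  99→107: 8 bp
  107→124: 17 bp
  124→128: 4 bp
  128→150: 22 bp
  150→161: 11 bp
  161→175: 14 bp
  175→4 (wrap): 184-175+4 = 13 bp

[4,7,8,9,10,10,10,10,11,11,12,13,14,16,17,22]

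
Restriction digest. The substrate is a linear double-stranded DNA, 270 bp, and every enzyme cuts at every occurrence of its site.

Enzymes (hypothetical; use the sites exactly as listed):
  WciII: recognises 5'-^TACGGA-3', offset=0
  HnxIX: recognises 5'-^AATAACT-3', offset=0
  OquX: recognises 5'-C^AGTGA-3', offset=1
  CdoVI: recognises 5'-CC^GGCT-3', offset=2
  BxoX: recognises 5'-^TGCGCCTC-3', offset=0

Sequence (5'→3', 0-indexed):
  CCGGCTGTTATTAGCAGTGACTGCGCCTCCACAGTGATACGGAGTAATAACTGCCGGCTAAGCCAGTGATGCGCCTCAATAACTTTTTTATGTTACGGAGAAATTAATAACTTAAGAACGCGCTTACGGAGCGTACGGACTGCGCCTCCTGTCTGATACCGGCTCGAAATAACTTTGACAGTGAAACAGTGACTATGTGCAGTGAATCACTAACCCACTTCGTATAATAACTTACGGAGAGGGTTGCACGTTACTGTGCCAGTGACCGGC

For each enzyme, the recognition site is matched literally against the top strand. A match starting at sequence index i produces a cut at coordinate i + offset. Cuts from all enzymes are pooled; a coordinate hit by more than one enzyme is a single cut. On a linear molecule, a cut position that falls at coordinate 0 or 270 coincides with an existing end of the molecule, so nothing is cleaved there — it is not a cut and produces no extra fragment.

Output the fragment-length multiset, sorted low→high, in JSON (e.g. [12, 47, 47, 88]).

[2,5,5,6,7,7,7,8,8,8,9,9,10,10,11,12,12,13,13,16,19,20,25,28]

Site scan:
  WciII (TACGGA, off=0): starts [37, 93, 124, 133, 232] → cuts [37, 93, 124, 133, 232]
  HnxIX (AATAACT, off=0): starts [45, 77, 105, 167, 225] → cuts [45, 77, 105, 167, 225]
  OquX (CAGTGA, off=1): starts [14, 31, 63, 178, 186, 199, 259] → cuts [15, 32, 64, 179, 187, 200, 260]
  CdoVI (CCGGCT, off=2): starts [0, 53, 158] → cuts [2, 55, 160]
  BxoX (TGCGCCTC, off=0): starts [21, 69, 140] → cuts [21, 69, 140]

All cut coordinates (distinct, sorted): [2, 15, 21, 32, 37, 45, 55, 64, 69, 77, 93, 105, 124, 133, 140, 160, 167, 179, 187, 200, 225, 232, 260]

Fragment lengths:
  [0,2): 2 bp
  [2,15): 13 bp
  [15,21): 6 bp
  [21,32): 11 bp
  [32,37): 5 bp
  [37,45): 8 bp
  [45,55): 10 bp
  [55,64): 9 bp
  [64,69): 5 bp
  [69,77): 8 bp
  [77,93): 16 bp
  [93,105): 12 bp
  [105,124): 19 bp
  [124,133): 9 bp
  [133,140): 7 bp
  [140,160): 20 bp
  [160,167): 7 bp
  [167,179): 12 bp
  [179,187): 8 bp
  [187,200): 13 bp
  [200,225): 25 bp
  [225,232): 7 bp
  [232,260): 28 bp
  [260,270): 10 bp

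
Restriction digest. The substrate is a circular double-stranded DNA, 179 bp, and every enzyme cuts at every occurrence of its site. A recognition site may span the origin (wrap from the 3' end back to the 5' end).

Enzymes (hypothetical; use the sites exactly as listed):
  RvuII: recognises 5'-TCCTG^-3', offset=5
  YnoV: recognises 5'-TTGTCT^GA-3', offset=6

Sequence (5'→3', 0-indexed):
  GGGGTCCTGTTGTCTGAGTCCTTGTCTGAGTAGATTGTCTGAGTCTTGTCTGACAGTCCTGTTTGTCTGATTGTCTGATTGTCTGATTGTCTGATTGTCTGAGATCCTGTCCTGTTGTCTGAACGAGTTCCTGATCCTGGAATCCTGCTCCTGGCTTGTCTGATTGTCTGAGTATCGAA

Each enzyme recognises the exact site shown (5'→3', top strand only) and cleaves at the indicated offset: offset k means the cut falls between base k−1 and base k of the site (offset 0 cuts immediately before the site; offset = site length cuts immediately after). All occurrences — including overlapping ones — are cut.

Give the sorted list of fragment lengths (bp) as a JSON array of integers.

[5,6,6,6,6,7,8,8,8,8,8,8,8,9,10,11,12,13,13,19]

Per-enzyme occurrences:
  RvuII (TCCTG, off=5): starts [4, 56, 104, 109, 128, 134, 142, 148] → cuts [9, 61, 109, 114, 133, 139, 147, 153]
  YnoV (TTGTCTGA, off=6): starts [9, 21, 34, 45, 62, 70, 78, 86, 94, 114, 155, 163] → cuts [15, 27, 40, 51, 68, 76, 84, 92, 100, 120, 161, 169]

Pooled cuts: [9, 15, 27, 40, 51, 61, 68, 76, 84, 92, 100, 109, 114, 120, 133, 139, 147, 153, 161, 169]

Fragment lengths:
  9→15: 6 bp
  15→27: 12 bp
  27→40: 13 bp
  40→51: 11 bp
  51→61: 10 bp
  61→68: 7 bp
  68→76: 8 bp
  76→84: 8 bp
  84→92: 8 bp
  92→100: 8 bp
  100→109: 9 bp
  109→114: 5 bp
  114→120: 6 bp
  120→133: 13 bp
  133→139: 6 bp
  139→147: 8 bp
  147→153: 6 bp
  153→161: 8 bp
  161→169: 8 bp
  169→9 (wrap): 179-169+9 = 19 bp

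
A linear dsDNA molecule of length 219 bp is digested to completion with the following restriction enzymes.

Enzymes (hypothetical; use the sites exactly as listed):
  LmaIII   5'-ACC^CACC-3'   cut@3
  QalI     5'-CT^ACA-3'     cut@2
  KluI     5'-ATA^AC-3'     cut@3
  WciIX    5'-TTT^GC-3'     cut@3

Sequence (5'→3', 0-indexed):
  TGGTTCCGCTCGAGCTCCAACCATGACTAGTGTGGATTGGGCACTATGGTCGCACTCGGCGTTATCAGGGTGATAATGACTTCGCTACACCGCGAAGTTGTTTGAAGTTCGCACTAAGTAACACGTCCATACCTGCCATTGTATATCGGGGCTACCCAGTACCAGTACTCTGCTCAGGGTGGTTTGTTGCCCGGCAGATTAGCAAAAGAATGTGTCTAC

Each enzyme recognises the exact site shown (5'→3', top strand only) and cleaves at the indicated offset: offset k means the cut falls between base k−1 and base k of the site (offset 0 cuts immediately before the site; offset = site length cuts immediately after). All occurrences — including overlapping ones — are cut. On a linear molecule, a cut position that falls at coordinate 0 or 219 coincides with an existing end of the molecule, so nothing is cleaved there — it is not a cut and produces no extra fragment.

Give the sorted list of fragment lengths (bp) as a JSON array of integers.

Site scan:
  LmaIII (ACCCACC, off=3): no sites
  QalI (CTACA, off=2): starts [84] → cuts [86]
  KluI (ATAAC, off=3): no sites
  WciIX (TTTGC, off=3): no sites

Pooled cuts: [86]

Fragments:
  [0,86): 86 bp
  [86,219): 133 bp

[86,133]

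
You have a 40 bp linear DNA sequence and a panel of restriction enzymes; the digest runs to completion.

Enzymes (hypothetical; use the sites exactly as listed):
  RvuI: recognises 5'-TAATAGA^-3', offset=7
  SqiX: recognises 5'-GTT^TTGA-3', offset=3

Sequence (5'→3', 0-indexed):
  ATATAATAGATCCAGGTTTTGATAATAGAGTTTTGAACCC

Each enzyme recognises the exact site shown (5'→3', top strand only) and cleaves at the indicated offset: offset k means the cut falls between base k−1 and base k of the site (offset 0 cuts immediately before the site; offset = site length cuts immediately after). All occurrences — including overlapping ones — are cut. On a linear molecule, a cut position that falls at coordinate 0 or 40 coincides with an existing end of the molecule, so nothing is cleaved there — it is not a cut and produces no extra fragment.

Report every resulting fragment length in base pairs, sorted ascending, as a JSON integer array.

[3,8,8,10,11]

Site scan:
  RvuI (TAATAGA, off=7): starts [3, 22] → cuts [10, 29]
  SqiX (GTTTTGA, off=3): starts [15, 29] → cuts [18, 32]

All cut coordinates (distinct, sorted): [10, 18, 29, 32]

Fragments:
  [0,10): 10 bp
  [10,18): 8 bp
  [18,29): 11 bp
  [29,32): 3 bp
  [32,40): 8 bp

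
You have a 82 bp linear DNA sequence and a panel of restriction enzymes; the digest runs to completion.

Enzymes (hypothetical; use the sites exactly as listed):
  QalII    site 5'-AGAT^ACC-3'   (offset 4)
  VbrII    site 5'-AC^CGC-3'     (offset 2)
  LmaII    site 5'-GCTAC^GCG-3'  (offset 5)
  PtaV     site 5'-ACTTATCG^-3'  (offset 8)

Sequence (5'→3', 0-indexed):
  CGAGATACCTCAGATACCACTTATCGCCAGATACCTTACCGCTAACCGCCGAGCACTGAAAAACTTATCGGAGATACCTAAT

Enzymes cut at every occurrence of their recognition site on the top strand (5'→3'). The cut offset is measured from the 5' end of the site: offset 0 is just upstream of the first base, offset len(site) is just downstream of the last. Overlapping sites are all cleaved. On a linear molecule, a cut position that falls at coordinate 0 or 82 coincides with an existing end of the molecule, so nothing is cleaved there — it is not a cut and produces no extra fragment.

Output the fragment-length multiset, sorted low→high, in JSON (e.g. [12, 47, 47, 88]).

[5,6,6,7,7,7,9,11,24]

Scan for sites:
  QalII (AGATACC, off=4): starts [2, 11, 28, 71] → cuts [6, 15, 32, 75]
  VbrII (ACCGC, off=2): starts [37, 44] → cuts [39, 46]
  LmaII (GCTACGCG, off=5): no sites
  PtaV (ACTTATCG, off=8): starts [18, 62] → cuts [26, 70]

All cut coordinates (distinct, sorted): [6, 15, 26, 32, 39, 46, 70, 75]

Fragment lengths:
  [0,6): 6 bp
  [6,15): 9 bp
  [15,26): 11 bp
  [26,32): 6 bp
  [32,39): 7 bp
  [39,46): 7 bp
  [46,70): 24 bp
  [70,75): 5 bp
  [75,82): 7 bp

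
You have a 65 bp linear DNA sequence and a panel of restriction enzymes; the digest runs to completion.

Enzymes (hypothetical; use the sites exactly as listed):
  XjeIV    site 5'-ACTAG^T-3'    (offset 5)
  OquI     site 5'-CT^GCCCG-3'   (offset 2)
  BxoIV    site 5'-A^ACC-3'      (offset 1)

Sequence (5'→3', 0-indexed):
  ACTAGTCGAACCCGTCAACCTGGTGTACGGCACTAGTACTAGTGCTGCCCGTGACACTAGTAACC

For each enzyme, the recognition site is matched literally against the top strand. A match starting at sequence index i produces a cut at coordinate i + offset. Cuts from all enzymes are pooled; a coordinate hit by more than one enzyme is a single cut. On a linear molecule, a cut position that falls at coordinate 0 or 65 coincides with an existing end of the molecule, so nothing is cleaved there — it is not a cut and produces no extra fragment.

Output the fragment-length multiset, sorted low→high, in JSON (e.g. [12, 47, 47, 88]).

Per-enzyme occurrences:
  XjeIV (ACTAGT, off=5): starts [0, 31, 37, 55] → cuts [5, 36, 42, 60]
  OquI (CTGCCCG, off=2): starts [44] → cuts [46]
  BxoIV (AACC, off=1): starts [8, 16, 61] → cuts [9, 17, 62]

All cut coordinates (distinct, sorted): [5, 9, 17, 36, 42, 46, 60, 62]

Fragment lengths:
  [0,5): 5 bp
  [5,9): 4 bp
  [9,17): 8 bp
  [17,36): 19 bp
  [36,42): 6 bp
  [42,46): 4 bp
  [46,60): 14 bp
  [60,62): 2 bp
  [62,65): 3 bp

[2,3,4,4,5,6,8,14,19]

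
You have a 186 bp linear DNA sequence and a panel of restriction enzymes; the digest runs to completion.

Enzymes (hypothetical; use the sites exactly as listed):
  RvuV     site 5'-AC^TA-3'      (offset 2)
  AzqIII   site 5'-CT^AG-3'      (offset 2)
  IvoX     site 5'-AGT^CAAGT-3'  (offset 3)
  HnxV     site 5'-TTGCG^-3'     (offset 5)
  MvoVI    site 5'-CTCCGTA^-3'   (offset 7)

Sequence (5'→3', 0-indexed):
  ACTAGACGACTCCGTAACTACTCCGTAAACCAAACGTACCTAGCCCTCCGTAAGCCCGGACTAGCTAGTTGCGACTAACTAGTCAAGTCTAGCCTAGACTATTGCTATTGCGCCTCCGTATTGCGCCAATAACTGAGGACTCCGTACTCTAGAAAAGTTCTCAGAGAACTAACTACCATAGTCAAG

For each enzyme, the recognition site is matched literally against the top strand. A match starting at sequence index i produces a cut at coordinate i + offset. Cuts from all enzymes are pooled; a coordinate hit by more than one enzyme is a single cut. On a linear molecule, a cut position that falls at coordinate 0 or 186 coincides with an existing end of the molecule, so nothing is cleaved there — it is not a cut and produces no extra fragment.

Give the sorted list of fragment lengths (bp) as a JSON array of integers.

Site scan:
  RvuV (ACTA, off=2): starts [0, 16, 59, 73, 77, 97, 167, 171] → cuts [2, 18, 61, 75, 79, 99, 169, 173]
  AzqIII (CTAG, off=2): starts [1, 39, 60, 64, 78, 88, 93, 148] → cuts [3, 41, 62, 66, 80, 90, 95, 150]
  IvoX (AGTCAAGT, off=3): starts [80] → cuts [83]
  HnxV (TTGCG, off=5): starts [68, 107, 120] → cuts [73, 112, 125]
  MvoVI (CTCCGTA, off=7): starts [9, 20, 45, 113, 139] → cuts [16, 27, 52, 120, 146]

All cut coordinates (distinct, sorted): [2, 3, 16, 18, 27, 41, 52, 61, 62, 66, 73, 75, 79, 80, 83, 90, 95, 99, 112, 120, 125, 146, 150, 169, 173]

Fragment lengths:
  [0,2): 2 bp
  [2,3): 1 bp
  [3,16): 13 bp
  [16,18): 2 bp
  [18,27): 9 bp
  [27,41): 14 bp
  [41,52): 11 bp
  [52,61): 9 bp
  [61,62): 1 bp
  [62,66): 4 bp
  [66,73): 7 bp
  [73,75): 2 bp
  [75,79): 4 bp
  [79,80): 1 bp
  [80,83): 3 bp
  [83,90): 7 bp
  [90,95): 5 bp
  [95,99): 4 bp
  [99,112): 13 bp
  [112,120): 8 bp
  [120,125): 5 bp
  [125,146): 21 bp
  [146,150): 4 bp
  [150,169): 19 bp
  [169,173): 4 bp
  [173,186): 13 bp

[1,1,1,2,2,2,3,4,4,4,4,4,5,5,7,7,8,9,9,11,13,13,13,14,19,21]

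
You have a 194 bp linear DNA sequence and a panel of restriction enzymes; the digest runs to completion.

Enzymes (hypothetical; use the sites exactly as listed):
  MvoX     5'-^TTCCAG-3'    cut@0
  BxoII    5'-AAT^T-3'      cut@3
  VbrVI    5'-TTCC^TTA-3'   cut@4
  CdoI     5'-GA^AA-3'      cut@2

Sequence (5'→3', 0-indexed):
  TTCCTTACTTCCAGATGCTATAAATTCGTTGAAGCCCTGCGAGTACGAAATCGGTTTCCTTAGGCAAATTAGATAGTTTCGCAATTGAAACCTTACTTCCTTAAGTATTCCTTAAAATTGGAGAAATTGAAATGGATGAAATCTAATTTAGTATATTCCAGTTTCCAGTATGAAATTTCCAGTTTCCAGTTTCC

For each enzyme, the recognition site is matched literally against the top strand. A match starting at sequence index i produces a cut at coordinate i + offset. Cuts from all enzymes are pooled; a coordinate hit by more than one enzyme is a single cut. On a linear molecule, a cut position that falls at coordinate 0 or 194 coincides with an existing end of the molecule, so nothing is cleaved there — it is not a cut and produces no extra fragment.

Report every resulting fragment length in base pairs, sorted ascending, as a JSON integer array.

Scan for sites:
  MvoX TTCCAG/0: at [8, 155, 162, 176, 183] ⇒ [8, 155, 162, 176, 183]
  BxoII AATT/3: at [22, 66, 82, 115, 124, 144, 173] ⇒ [25, 69, 85, 118, 127, 147, 176]
  VbrVI TTCCTTA/4: at [0, 55, 96, 107] ⇒ [4, 59, 100, 111]
  CdoI GAAA/2: at [46, 86, 122, 128, 137, 171] ⇒ [48, 88, 124, 130, 139, 173]

All cut coordinates (distinct, sorted): [4, 8, 25, 48, 59, 69, 85, 88, 100, 111, 118, 124, 127, 130, 139, 147, 155, 162, 173, 176, 183]

Fragment lengths:
  [0,4): 4 bp
  [4,8): 4 bp
  [8,25): 17 bp
  [25,48): 23 bp
  [48,59): 11 bp
  [59,69): 10 bp
  [69,85): 16 bp
  [85,88): 3 bp
  [88,100): 12 bp
  [100,111): 11 bp
  [111,118): 7 bp
  [118,124): 6 bp
  [124,127): 3 bp
  [127,130): 3 bp
  [130,139): 9 bp
  [139,147): 8 bp
  [147,155): 8 bp
  [155,162): 7 bp
  [162,173): 11 bp
  [173,176): 3 bp
  [176,183): 7 bp
  [183,194): 11 bp

[3,3,3,3,4,4,6,7,7,7,8,8,9,10,11,11,11,11,12,16,17,23]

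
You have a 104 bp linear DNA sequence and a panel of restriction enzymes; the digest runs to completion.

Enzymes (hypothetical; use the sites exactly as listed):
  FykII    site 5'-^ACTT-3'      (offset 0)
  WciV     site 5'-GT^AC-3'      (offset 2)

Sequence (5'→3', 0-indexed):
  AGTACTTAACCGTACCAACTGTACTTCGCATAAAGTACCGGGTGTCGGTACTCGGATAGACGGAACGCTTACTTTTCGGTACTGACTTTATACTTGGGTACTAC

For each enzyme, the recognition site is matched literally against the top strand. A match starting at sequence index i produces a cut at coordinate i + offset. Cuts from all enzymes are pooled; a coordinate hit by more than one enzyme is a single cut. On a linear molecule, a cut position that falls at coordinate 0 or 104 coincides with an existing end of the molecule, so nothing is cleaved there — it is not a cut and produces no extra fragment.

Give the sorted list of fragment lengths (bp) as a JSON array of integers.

[3,4,5,7,8,9,10,10,13,14,21]

Site scan:
  FykII (ACTT, off=0): starts [3, 22, 70, 84, 91] → cuts [3, 22, 70, 84, 91]
  WciV (GTAC, off=2): starts [1, 11, 20, 34, 47, 78, 97] → cuts [3, 13, 22, 36, 49, 80, 99]

Pooled cuts: [3, 13, 22, 36, 49, 70, 80, 84, 91, 99]

Fragments:
  [0,3): 3 bp
  [3,13): 10 bp
  [13,22): 9 bp
  [22,36): 14 bp
  [36,49): 13 bp
  [49,70): 21 bp
  [70,80): 10 bp
  [80,84): 4 bp
  [84,91): 7 bp
  [91,99): 8 bp
  [99,104): 5 bp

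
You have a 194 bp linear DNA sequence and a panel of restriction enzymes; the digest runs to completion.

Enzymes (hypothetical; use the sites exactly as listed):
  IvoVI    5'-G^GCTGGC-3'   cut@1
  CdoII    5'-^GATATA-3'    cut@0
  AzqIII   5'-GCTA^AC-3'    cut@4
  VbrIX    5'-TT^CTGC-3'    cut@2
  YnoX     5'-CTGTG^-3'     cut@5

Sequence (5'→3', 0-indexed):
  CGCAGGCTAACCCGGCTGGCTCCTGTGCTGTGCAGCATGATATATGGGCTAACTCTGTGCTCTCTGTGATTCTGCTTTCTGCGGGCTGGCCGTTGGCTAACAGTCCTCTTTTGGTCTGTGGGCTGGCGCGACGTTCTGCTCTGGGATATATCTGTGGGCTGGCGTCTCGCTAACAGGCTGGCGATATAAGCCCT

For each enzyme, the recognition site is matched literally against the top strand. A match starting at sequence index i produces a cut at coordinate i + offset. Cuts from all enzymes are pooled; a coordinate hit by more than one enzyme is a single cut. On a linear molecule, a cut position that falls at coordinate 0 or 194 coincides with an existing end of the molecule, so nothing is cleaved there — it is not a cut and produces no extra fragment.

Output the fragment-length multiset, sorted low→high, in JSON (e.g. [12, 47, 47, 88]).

[1,1,3,4,5,5,6,6,6,7,8,9,9,9,12,12,13,13,14,15,15,21]

Scan for sites:
  IvoVI (GGCTGGC, off=1): starts [13, 83, 120, 156, 175] → cuts [14, 84, 121, 157, 176]
  CdoII (GATATA, off=0): starts [38, 144, 182] → cuts [38, 144, 182]
  AzqIII (GCTAAC, off=4): starts [5, 47, 95, 168] → cuts [9, 51, 99, 172]
  VbrIX (TTCTGC, off=2): starts [69, 76, 133] → cuts [71, 78, 135]
  YnoX (CTGTG, off=5): starts [22, 27, 54, 63, 115, 151] → cuts [27, 32, 59, 68, 120, 156]

All cut coordinates (distinct, sorted): [9, 14, 27, 32, 38, 51, 59, 68, 71, 78, 84, 99, 120, 121, 135, 144, 156, 157, 172, 176, 182]

Fragment lengths:
  [0,9): 9 bp
  [9,14): 5 bp
  [14,27): 13 bp
  [27,32): 5 bp
  [32,38): 6 bp
  [38,51): 13 bp
  [51,59): 8 bp
  [59,68): 9 bp
  [68,71): 3 bp
  [71,78): 7 bp
  [78,84): 6 bp
  [84,99): 15 bp
  [99,120): 21 bp
  [120,121): 1 bp
  [121,135): 14 bp
  [135,144): 9 bp
  [144,156): 12 bp
  [156,157): 1 bp
  [157,172): 15 bp
  [172,176): 4 bp
  [176,182): 6 bp
  [182,194): 12 bp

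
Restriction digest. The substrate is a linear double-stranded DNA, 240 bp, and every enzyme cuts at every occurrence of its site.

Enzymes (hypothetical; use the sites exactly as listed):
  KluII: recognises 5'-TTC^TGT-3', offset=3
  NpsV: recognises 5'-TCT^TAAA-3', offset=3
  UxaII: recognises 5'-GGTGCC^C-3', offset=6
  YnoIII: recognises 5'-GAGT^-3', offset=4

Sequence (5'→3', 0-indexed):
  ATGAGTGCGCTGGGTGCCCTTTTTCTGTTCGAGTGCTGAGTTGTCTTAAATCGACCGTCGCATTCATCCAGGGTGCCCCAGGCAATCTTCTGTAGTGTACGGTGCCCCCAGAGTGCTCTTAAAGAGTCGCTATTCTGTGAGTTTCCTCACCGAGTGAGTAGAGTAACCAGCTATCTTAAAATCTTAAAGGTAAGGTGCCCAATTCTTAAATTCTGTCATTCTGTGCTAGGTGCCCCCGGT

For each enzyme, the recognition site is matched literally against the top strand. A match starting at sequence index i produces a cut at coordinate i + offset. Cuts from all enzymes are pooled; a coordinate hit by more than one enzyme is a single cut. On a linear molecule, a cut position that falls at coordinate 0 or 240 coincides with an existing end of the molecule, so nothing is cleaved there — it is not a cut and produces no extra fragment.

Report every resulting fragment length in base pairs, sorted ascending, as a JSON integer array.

[4,5,5,5,6,6,7,7,7,7,7,8,8,8,8,8,9,12,12,13,13,13,15,16,31]

Site scan:
  KluII TTCTGT/3: at [22, 87, 132, 210, 218] ⇒ [25, 90, 135, 213, 221]
  NpsV TCTTAAA/3: at [43, 116, 173, 181, 203] ⇒ [46, 119, 176, 184, 206]
  UxaII GGTGCCC/6: at [12, 71, 100, 193, 228] ⇒ [18, 77, 106, 199, 234]
  YnoIII GAGT/4: at [2, 30, 37, 110, 123, 138, 151, 155, 160] ⇒ [6, 34, 41, 114, 127, 142, 155, 159, 164]

All cut coordinates (distinct, sorted): [6, 18, 25, 34, 41, 46, 77, 90, 106, 114, 119, 127, 135, 142, 155, 159, 164, 176, 184, 199, 206, 213, 221, 234]

Fragments:
  [0,6): 6 bp
  [6,18): 12 bp
  [18,25): 7 bp
  [25,34): 9 bp
  [34,41): 7 bp
  [41,46): 5 bp
  [46,77): 31 bp
  [77,90): 13 bp
  [90,106): 16 bp
  [106,114): 8 bp
  [114,119): 5 bp
  [119,127): 8 bp
  [127,135): 8 bp
  [135,142): 7 bp
  [142,155): 13 bp
  [155,159): 4 bp
  [159,164): 5 bp
  [164,176): 12 bp
  [176,184): 8 bp
  [184,199): 15 bp
  [199,206): 7 bp
  [206,213): 7 bp
  [213,221): 8 bp
  [221,234): 13 bp
  [234,240): 6 bp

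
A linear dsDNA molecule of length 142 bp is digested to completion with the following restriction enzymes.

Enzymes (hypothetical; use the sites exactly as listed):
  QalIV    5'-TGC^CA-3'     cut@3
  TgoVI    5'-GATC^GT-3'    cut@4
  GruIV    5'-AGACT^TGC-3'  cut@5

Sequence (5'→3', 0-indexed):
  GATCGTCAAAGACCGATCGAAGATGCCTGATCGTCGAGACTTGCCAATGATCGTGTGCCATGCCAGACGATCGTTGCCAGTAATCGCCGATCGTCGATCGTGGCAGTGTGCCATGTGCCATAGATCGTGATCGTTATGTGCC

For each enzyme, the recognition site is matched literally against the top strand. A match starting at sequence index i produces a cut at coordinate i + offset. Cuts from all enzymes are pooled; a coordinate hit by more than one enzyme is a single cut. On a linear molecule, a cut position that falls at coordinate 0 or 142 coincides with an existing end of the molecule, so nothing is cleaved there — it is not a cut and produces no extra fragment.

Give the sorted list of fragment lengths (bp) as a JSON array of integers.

[3,4,5,5,6,6,7,7,8,8,9,9,10,12,15,28]

Scan for sites:
  QalIV (TGCCA, off=3): starts [41, 55, 60, 74, 108, 115] → cuts [44, 58, 63, 77, 111, 118]
  TgoVI (GATCGT, off=4): starts [0, 28, 48, 68, 88, 95, 122, 128] → cuts [4, 32, 52, 72, 92, 99, 126, 132]
  GruIV (AGACTTGC, off=5): starts [36] → cuts [41]

All cut coordinates (distinct, sorted): [4, 32, 41, 44, 52, 58, 63, 72, 77, 92, 99, 111, 118, 126, 132]

Fragment lengths:
  [0,4): 4 bp
  [4,32): 28 bp
  [32,41): 9 bp
  [41,44): 3 bp
  [44,52): 8 bp
  [52,58): 6 bp
  [58,63): 5 bp
  [63,72): 9 bp
  [72,77): 5 bp
  [77,92): 15 bp
  [92,99): 7 bp
  [99,111): 12 bp
  [111,118): 7 bp
  [118,126): 8 bp
  [126,132): 6 bp
  [132,142): 10 bp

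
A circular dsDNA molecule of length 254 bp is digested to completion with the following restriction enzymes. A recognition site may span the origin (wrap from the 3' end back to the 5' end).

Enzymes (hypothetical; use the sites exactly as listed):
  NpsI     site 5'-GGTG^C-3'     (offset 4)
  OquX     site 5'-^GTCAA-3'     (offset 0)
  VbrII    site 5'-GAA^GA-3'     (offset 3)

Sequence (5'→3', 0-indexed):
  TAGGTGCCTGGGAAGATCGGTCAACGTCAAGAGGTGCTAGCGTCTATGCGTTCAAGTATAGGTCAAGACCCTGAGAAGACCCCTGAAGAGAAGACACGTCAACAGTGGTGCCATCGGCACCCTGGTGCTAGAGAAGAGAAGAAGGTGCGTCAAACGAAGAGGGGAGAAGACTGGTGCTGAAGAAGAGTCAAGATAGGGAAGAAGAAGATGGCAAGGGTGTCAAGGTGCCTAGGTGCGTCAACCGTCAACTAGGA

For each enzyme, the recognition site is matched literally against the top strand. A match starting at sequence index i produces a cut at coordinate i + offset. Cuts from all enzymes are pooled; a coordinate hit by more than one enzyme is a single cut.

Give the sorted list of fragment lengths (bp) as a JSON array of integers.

Per-enzyme occurrences:
  NpsI GGTGC/4: at [2, 32, 106, 123, 143, 172, 223, 231] ⇒ [6, 36, 110, 127, 147, 176, 227, 235]
  OquX GTCAA/0: at [19, 25, 61, 97, 148, 186, 218, 236, 243] ⇒ [19, 25, 61, 97, 148, 186, 218, 236, 243]
  VbrII GAAGA/3: at [11, 74, 84, 89, 132, 137, 155, 165, 178, 181, 197, 200, 203] ⇒ [14, 77, 87, 92, 135, 140, 158, 168, 181, 184, 200, 203, 206]

Pooled cuts: [6, 14, 19, 25, 36, 61, 77, 87, 92, 97, 110, 127, 135, 140, 147, 148, 158, 168, 176, 181, 184, 186, 200, 203, 206, 218, 227, 235, 236, 243]

Fragments:
  6→14: 8 bp
  14→19: 5 bp
  19→25: 6 bp
  25→36: 11 bp
  36→61: 25 bp
  61→77: 16 bp
  77→87: 10 bp
  87→92: 5 bp
  92→97: 5 bp
  97→110: 13 bp
  110→127: 17 bp
  127→135: 8 bp
  135→140: 5 bp
  140→147: 7 bp
  147→148: 1 bp
  148→158: 10 bp
  158→168: 10 bp
  168→176: 8 bp
  176→181: 5 bp
  181→184: 3 bp
  184→186: 2 bp
  186→200: 14 bp
  200→203: 3 bp
  203→206: 3 bp
  206→218: 12 bp
  218→227: 9 bp
  227→235: 8 bp
  235→236: 1 bp
  236→243: 7 bp
  243→6 (wrap): 254-243+6 = 17 bp

[1,1,2,3,3,3,5,5,5,5,5,6,7,7,8,8,8,8,9,10,10,10,11,12,13,14,16,17,17,25]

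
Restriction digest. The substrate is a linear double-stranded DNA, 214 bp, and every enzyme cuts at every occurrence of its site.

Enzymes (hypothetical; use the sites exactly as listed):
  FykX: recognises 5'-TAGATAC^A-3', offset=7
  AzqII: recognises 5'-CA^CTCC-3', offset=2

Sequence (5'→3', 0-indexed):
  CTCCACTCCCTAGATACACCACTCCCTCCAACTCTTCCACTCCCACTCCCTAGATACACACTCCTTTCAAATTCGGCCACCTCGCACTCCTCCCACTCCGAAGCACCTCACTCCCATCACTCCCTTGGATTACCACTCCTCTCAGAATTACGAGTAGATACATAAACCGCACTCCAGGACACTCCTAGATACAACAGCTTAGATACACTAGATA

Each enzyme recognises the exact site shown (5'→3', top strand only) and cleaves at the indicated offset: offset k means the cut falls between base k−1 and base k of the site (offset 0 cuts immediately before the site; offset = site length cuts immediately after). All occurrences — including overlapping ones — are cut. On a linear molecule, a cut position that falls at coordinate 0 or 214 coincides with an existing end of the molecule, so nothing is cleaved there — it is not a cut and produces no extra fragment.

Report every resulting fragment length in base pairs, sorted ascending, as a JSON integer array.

[3,4,5,6,8,9,9,10,10,11,12,12,14,15,16,18,26,26]

Scan for sites:
  FykX TAGATACA/7: at [10, 50, 154, 185, 199] ⇒ [17, 57, 161, 192, 206]
  AzqII CACTCC/2: at [3, 19, 37, 43, 58, 84, 93, 108, 117, 133, 169, 179] ⇒ [5, 21, 39, 45, 60, 86, 95, 110, 119, 135, 171, 181]

Pooled cuts: [5, 17, 21, 39, 45, 57, 60, 86, 95, 110, 119, 135, 161, 171, 181, 192, 206]

Fragment lengths:
  [0,5): 5 bp
  [5,17): 12 bp
  [17,21): 4 bp
  [21,39): 18 bp
  [39,45): 6 bp
  [45,57): 12 bp
  [57,60): 3 bp
  [60,86): 26 bp
  [86,95): 9 bp
  [95,110): 15 bp
  [110,119): 9 bp
  [119,135): 16 bp
  [135,161): 26 bp
  [161,171): 10 bp
  [171,181): 10 bp
  [181,192): 11 bp
  [192,206): 14 bp
  [206,214): 8 bp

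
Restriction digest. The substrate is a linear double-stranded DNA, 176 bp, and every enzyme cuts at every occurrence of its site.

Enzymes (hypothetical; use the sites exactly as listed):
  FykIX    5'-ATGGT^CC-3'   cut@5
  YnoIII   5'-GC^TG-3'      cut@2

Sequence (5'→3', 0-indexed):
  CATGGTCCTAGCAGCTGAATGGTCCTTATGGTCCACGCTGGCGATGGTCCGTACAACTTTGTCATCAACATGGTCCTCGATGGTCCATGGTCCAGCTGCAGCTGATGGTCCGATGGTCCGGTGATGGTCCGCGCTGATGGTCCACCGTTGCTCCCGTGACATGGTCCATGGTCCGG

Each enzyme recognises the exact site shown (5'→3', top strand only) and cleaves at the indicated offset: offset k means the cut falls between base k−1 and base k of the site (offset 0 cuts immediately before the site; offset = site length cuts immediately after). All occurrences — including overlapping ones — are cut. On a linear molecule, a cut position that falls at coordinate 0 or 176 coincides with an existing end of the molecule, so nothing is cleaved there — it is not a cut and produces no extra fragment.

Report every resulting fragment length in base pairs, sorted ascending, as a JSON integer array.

Scan for sites:
  FykIX (ATGGTCC, off=5): starts [1, 18, 27, 43, 69, 79, 86, 104, 112, 123, 136, 160, 167] → cuts [6, 23, 32, 48, 74, 84, 91, 109, 117, 128, 141, 165, 172]
  YnoIII (GCTG, off=2): starts [13, 36, 94, 100, 132] → cuts [15, 38, 96, 102, 134]

Pooled cuts: [6, 15, 23, 32, 38, 48, 74, 84, 91, 96, 102, 109, 117, 128, 134, 141, 165, 172]

Fragments:
  [0,6): 6 bp
  [6,15): 9 bp
  [15,23): 8 bp
  [23,32): 9 bp
  [32,38): 6 bp
  [38,48): 10 bp
  [48,74): 26 bp
  [74,84): 10 bp
  [84,91): 7 bp
  [91,96): 5 bp
  [96,102): 6 bp
  [102,109): 7 bp
  [109,117): 8 bp
  [117,128): 11 bp
  [128,134): 6 bp
  [134,141): 7 bp
  [141,165): 24 bp
  [165,172): 7 bp
  [172,176): 4 bp

[4,5,6,6,6,6,7,7,7,7,8,8,9,9,10,10,11,24,26]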